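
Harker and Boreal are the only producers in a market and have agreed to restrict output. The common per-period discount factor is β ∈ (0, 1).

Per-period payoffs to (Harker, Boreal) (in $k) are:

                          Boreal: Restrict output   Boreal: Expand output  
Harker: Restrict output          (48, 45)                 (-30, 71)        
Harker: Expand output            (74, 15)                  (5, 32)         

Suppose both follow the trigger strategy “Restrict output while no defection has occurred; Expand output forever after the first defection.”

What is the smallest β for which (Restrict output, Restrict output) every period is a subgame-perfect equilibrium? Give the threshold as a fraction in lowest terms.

2/3

For Harker: deviation gain 74−48 = 26, per-period punishment loss 48−5 = 43. IC gives β ≥ 26/69.
For Boreal: gain 26, loss 13 per period, so β ≥ 26/39 = 2/3.
The tighter constraint is Boreal's, so cooperation needs β ≥ 2/3.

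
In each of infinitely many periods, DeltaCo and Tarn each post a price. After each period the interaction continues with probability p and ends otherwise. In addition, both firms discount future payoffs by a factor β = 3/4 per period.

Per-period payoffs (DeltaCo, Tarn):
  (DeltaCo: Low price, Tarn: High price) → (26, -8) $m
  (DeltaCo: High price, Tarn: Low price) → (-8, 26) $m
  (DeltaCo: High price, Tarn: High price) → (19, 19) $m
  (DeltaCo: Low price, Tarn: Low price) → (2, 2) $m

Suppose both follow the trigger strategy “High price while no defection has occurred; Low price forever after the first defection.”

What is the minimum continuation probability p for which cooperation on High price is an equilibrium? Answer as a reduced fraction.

With continuation probability p and discount β, the effective per-period discount factor is βp.
Grim-trigger IC: βp ≥ (26−19)/(26−2) = 7/24.
So p ≥ (7/24)/(3/4) = 7/18.

7/18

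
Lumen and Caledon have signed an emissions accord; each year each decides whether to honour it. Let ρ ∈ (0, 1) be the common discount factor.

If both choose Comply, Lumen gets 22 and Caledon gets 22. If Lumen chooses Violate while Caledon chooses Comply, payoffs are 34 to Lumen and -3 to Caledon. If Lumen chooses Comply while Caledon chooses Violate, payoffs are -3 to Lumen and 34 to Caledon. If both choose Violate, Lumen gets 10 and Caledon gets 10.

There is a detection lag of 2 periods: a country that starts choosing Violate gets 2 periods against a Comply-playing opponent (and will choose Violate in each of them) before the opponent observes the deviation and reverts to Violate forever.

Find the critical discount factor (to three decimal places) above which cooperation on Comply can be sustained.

0.707

The best deviation is to choose Violate for all 2 undetected periods, earning 34 each, then 10 forever once detected.
Deviation value: 34(1−ρ^2)/(1−ρ) + 10ρ^2/(1−ρ); cooperation value: 22/(1−ρ).
IC: 22 ≥ 34(1−ρ^2) + 10ρ^2 = 34 − 24ρ^2.
So ρ^2 ≥ 12/24 = 1/2, giving ρ ≥ (1/2)^(1/2) ≈ 0.707.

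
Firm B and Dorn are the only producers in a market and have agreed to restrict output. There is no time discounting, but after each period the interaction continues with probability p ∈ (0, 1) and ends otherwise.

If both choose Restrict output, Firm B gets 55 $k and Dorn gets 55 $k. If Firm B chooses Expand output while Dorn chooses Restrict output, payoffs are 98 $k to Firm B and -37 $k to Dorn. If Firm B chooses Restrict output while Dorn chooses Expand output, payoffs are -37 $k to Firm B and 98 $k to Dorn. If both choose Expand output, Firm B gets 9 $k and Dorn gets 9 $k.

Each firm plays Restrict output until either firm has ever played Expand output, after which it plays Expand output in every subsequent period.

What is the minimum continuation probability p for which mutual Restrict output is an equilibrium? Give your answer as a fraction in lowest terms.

43/89

With no time discounting, the continuation probability p plays the role of the discount factor.
Grim-trigger IC: 55/(1−p) ≥ 98 + 9p/(1−p) ⇒ p ≥ (98−55)/(98−9) = 43/89.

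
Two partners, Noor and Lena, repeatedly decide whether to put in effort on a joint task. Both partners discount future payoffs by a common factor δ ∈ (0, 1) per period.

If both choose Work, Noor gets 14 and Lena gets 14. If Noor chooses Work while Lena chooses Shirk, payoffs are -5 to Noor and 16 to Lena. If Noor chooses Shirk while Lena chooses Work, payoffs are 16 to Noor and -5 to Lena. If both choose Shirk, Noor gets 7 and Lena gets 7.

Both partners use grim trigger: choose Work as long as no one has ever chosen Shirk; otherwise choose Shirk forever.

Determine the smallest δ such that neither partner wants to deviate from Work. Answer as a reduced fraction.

2/9

14/(1−δ) ≥ 16 + 7δ/(1−δ)
14 ≥ 16 − 9δ
δ ≥ 2/9.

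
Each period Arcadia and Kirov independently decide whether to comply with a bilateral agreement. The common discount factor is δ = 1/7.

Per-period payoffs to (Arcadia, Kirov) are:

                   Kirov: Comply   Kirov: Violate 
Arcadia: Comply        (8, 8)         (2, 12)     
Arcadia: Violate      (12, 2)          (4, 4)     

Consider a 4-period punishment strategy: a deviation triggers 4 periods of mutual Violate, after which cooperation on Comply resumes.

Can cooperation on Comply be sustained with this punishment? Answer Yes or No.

No

A one-shot deviation gives 12 now, then 4 for 4 periods, then back to 8.
Gain from deviating: (12−8) today; loss: (8−4) in each of the next 4 periods.
No-deviation condition: (8−4)(δ+…+δ^4) ≥ 12−8, i.e. δ+…+δ^4 ≥ 1.
At δ = 1/7: δ+…+δ^4 = 0.1666 < 1.0000.
So cooperation is not sustainable.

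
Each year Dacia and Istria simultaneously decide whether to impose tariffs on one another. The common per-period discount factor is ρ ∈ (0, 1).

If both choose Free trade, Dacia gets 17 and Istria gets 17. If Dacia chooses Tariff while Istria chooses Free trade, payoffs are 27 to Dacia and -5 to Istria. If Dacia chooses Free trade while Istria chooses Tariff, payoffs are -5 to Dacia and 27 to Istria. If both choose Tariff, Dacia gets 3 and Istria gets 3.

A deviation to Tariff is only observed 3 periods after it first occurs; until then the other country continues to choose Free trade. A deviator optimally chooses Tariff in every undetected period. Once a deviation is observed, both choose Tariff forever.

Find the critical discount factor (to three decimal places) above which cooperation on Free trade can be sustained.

0.747

A deviator earns 27 for 3 periods, then 3 forever; cooperating earns 17 forever. Multiplying the IC by (1−ρ):
17 ≥ 27(1−ρ^3) + 3ρ^3, so 24·ρ^3 ≥ 10 and ρ^3 ≥ 5/12.
ρ ≥ (5/12)^(1/3) ≈ 0.747.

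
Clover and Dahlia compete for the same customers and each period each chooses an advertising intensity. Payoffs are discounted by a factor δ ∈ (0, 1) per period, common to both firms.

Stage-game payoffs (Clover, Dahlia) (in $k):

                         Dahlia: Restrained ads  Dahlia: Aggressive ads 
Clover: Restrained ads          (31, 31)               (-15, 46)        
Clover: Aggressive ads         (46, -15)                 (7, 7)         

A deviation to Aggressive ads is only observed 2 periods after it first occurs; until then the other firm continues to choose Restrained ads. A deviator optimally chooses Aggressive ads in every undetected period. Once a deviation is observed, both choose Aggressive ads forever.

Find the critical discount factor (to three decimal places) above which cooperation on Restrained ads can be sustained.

Deviating for the 2 undetected periods gains 46−31 = 15 per period over cooperation, then loses 31−7 = 24 per period forever once punishment starts.
Gain: 15(1 + δ + … + δ^1); loss: 24·δ^2/(1−δ).
No profitable deviation ⇔ 15(1−δ^2) ≤ 24·δ^2, i.e. δ^2 ≥ 15/(15+24) = 5/13.
Hence δ ≥ (5/13)^(1/2) ≈ 0.620.

0.620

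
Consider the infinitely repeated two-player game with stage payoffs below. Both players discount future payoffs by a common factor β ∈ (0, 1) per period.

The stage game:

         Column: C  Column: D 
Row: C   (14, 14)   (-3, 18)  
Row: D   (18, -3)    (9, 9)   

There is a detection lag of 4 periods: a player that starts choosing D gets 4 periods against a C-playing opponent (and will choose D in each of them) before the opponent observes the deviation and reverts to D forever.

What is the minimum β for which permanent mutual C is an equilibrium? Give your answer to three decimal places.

0.816

Deviating for the 4 undetected periods gains 18−14 = 4 per period over cooperation, then loses 14−9 = 5 per period forever once punishment starts.
Gain: 4(1 + β + … + β^3); loss: 5·β^4/(1−β).
No profitable deviation ⇔ 4(1−β^4) ≤ 5·β^4, i.e. β^4 ≥ 4/(4+5) = 4/9.
Hence β ≥ (4/9)^(1/4) ≈ 0.816.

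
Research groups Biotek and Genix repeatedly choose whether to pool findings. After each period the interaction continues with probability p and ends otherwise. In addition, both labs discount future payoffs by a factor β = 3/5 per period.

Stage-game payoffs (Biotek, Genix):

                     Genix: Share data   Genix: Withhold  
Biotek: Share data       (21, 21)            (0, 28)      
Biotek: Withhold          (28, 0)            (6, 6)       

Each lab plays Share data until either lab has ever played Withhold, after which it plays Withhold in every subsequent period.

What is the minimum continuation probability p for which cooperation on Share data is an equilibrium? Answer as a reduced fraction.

35/66

With continuation probability p and discount β, the effective per-period discount factor is βp.
Grim-trigger IC: βp ≥ (28−21)/(28−6) = 7/22.
So p ≥ (7/22)/(3/5) = 35/66.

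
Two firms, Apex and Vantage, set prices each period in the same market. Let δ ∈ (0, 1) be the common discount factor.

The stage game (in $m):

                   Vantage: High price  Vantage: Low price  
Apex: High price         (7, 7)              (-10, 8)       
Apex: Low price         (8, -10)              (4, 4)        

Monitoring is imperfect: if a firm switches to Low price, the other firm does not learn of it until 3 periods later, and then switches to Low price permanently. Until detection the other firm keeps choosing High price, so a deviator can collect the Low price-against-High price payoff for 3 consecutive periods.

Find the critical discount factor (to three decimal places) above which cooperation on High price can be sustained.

0.630

Deviating for the 3 undetected periods gains 8−7 = 1 per period over cooperation, then loses 7−4 = 3 per period forever once punishment starts.
Gain: 1(1 + δ + … + δ^2); loss: 3·δ^3/(1−δ).
No profitable deviation ⇔ 1(1−δ^3) ≤ 3·δ^3, i.e. δ^3 ≥ 1/(1+3) = 1/4.
Hence δ ≥ (1/4)^(1/3) ≈ 0.630.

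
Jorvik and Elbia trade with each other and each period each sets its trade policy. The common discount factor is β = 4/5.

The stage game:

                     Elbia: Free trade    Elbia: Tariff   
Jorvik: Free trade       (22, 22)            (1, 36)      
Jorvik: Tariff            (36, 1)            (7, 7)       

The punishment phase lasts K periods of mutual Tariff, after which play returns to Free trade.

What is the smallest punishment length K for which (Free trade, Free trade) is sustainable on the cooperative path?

No profitable deviation requires (22−7)(β+…+β^K) ≥ 36−22, i.e. β+…+β^K ≥ 14/15 ≈ 0.9333.
With β = 4/5, the partial sums are K=1: 0.8000, K=2: 1.4400.
K = 2 is the first length at which the sum reaches 0.9333.

2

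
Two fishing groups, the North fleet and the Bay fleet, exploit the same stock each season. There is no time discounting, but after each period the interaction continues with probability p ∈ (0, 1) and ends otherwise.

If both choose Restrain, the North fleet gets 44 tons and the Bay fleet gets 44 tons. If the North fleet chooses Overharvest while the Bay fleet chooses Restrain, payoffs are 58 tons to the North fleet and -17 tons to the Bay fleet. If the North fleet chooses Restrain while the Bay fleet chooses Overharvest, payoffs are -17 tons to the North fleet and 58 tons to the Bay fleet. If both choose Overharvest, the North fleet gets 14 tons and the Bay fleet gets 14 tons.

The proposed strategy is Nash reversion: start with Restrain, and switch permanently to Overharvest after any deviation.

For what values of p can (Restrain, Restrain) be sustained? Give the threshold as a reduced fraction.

7/22

Expected cooperation value is 44 + p·44 + p²·44 + … = 44/(1−p); deviation gives 58 + p·14/(1−p).
44 ≥ 58(1−p) + 14p ⇒ 44p ≥ 14 ⇒ p ≥ 14/44 = 7/22.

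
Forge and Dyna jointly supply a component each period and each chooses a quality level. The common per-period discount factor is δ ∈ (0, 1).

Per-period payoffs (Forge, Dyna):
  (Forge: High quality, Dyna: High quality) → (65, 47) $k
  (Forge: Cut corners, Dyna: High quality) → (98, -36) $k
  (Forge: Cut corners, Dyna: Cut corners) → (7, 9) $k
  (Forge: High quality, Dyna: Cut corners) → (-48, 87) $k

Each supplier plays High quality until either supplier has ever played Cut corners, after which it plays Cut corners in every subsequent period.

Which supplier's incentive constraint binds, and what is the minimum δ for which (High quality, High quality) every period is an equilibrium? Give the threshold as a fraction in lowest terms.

Forge's threshold: (98−65)/(98−7) = 33/91.
Dyna's threshold: (87−47)/(87−9) = 20/39.
33/91 < 20/39, so Dyna binds and δ* = 20/39.

Dyna; δ ≥ 20/39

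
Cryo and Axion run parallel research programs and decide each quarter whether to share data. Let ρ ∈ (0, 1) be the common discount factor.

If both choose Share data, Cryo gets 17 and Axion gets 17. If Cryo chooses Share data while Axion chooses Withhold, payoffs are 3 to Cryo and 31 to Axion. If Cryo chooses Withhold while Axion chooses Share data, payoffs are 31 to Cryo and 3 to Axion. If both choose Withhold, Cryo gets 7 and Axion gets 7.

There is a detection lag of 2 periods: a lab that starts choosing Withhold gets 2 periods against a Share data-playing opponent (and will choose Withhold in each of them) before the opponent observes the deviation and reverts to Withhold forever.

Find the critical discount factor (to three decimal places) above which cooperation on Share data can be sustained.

0.764

Deviating for the 2 undetected periods gains 31−17 = 14 per period over cooperation, then loses 17−7 = 10 per period forever once punishment starts.
Gain: 14(1 + ρ + … + ρ^1); loss: 10·ρ^2/(1−ρ).
No profitable deviation ⇔ 14(1−ρ^2) ≤ 10·ρ^2, i.e. ρ^2 ≥ 14/(14+10) = 7/12.
Hence ρ ≥ (7/12)^(1/2) ≈ 0.764.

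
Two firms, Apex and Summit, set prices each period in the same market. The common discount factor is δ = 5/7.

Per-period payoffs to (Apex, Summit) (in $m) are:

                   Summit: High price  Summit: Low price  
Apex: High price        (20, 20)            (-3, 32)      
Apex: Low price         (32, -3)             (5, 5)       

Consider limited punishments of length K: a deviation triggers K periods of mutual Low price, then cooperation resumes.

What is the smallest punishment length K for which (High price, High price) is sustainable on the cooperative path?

2

No profitable deviation requires (20−5)(δ+…+δ^K) ≥ 32−20, i.e. δ+…+δ^K ≥ 4/5 ≈ 0.8000.
With δ = 5/7, the partial sums are K=1: 0.7143, K=2: 1.2245.
K = 2 is the first length at which the sum reaches 0.8000.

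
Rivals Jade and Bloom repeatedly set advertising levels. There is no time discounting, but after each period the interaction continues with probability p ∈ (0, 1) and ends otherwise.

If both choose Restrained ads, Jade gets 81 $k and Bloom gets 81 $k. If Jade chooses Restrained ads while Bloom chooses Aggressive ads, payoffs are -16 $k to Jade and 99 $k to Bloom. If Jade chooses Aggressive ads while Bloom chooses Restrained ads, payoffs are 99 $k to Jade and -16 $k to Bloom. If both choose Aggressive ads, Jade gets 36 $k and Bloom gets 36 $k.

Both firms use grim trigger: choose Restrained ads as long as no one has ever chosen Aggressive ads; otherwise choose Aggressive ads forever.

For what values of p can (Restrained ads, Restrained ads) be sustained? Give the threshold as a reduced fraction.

2/7

With no time discounting, the continuation probability p plays the role of the discount factor.
Grim-trigger IC: 81/(1−p) ≥ 99 + 36p/(1−p) ⇒ p ≥ (99−81)/(99−36) = 2/7.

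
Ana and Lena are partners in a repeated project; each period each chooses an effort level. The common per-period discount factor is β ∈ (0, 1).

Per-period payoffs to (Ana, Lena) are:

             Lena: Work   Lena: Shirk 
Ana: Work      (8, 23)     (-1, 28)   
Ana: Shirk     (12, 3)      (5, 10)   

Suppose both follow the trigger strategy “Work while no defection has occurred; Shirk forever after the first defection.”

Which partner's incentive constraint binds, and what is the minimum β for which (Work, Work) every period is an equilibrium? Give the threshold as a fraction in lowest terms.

Ana: cooperation gives 8 each period; deviation gives 12 once then 5 forever.
  8/(1−β) ≥ 12 + 5β/(1−β) ⇒ β ≥ 4/7.
Lena: cooperation gives 23 each period; deviation gives 28 once then 10 forever.
  β ≥ 5/18.
Both must hold, so the binding constraint is Ana's: β ≥ 4/7.

Ana; β ≥ 4/7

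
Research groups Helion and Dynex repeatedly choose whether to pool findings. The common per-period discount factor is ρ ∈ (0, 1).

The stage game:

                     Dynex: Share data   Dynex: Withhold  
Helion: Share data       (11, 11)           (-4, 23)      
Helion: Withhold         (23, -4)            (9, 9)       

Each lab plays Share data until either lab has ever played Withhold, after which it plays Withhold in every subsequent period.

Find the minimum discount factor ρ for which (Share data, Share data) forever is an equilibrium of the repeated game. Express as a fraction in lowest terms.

One-period gain from deviating is 23 − 11 = 12. The loss is 11 − 9 = 2 in every subsequent period, with present value 2·ρ/(1−ρ).
Deviation is unprofitable when 2·ρ/(1−ρ) ≥ 12, i.e. ρ/(1−ρ) ≥ 6.
Equivalently ρ ≥ 12/(12+2) = 6/7.

6/7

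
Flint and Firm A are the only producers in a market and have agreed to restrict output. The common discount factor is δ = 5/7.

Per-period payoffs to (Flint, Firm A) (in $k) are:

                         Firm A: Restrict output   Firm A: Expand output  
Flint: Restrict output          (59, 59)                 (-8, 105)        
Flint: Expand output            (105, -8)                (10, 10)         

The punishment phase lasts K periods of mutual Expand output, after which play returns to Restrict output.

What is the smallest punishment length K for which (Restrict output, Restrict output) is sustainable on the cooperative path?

2

No profitable deviation requires (59−10)(δ+…+δ^K) ≥ 105−59, i.e. δ+…+δ^K ≥ 46/49 ≈ 0.9388.
With δ = 5/7, the partial sums are K=1: 0.7143, K=2: 1.2245.
K = 2 is the first length at which the sum reaches 0.9388.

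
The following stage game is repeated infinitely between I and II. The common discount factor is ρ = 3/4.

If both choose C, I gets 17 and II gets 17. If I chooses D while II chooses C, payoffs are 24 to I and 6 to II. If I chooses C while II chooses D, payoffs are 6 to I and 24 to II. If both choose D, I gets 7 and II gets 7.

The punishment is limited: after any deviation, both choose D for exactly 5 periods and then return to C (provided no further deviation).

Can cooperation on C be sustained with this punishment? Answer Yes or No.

Yes

Comparing payoff streams over the 6 periods until play realigns: cooperate → 17(1+ρ+…+ρ^5); deviate → 24 + 7(ρ+…+ρ^5).
Cooperation is sustained iff (17−7)(ρ+…+ρ^5) ≥ 24−17.
ρ+…+ρ^5 = 3/4·(1−(3/4)^5)/(1−3/4) = 2.2881, and (24−17)/(17−7) = 0.7000.
2.2881 ≥ 0.7000, so cooperation is sustainable.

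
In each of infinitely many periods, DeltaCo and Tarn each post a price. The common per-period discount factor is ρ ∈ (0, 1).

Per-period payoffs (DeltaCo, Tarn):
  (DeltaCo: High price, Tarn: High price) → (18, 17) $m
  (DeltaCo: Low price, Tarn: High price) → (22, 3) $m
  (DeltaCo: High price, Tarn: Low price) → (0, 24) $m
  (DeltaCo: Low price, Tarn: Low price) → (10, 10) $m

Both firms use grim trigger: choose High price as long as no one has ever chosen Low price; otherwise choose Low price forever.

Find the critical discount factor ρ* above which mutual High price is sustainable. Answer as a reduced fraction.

1/2

DeltaCo: cooperation gives 18 each period; deviation gives 22 once then 10 forever.
  18/(1−ρ) ≥ 22 + 10ρ/(1−ρ) ⇒ ρ ≥ 4/12 = 1/3.
Tarn: cooperation gives 17 each period; deviation gives 24 once then 10 forever.
  ρ ≥ 7/14 = 1/2.
Both must hold, so the binding constraint is Tarn's: ρ ≥ 1/2.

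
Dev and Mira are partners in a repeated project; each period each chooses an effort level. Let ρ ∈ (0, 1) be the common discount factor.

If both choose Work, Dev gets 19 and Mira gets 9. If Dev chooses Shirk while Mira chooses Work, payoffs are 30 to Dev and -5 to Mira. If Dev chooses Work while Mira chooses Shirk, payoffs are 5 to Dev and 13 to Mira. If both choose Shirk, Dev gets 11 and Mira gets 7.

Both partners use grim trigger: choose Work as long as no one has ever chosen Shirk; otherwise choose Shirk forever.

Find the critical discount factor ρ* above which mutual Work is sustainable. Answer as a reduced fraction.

Dev's threshold: (30−19)/(30−11) = 11/19.
Mira's threshold: (13−9)/(13−7) = 2/3.
11/19 < 2/3, so Mira binds and ρ* = 2/3.

2/3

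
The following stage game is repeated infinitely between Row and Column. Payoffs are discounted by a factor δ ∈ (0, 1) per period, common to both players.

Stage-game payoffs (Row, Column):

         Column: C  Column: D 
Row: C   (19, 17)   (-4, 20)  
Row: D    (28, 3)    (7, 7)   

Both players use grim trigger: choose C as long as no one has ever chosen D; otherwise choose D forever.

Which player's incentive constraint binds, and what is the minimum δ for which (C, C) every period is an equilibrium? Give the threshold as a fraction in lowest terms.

Row; δ ≥ 3/7

For Row: deviation gain 28−19 = 9, per-period punishment loss 19−7 = 12. IC gives δ ≥ 9/21 = 3/7.
For Column: gain 3, loss 10 per period, so δ ≥ 3/13.
The tighter constraint is Row's, so cooperation needs δ ≥ 3/7.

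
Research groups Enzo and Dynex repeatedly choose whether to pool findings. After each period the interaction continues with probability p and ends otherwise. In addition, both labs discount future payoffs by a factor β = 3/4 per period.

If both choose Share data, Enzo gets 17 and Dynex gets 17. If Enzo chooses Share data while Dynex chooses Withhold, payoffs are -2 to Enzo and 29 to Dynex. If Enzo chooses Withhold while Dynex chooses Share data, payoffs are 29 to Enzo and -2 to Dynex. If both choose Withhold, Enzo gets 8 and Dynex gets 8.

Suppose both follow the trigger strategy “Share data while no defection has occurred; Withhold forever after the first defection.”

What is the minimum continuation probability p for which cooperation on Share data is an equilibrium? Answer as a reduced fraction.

16/21

Expected continuation weight on next period's payoff is β·p = 3/4·p, which plays the role of the discount factor.
Cooperation requires 3/4·p ≥ (29−17)/(29−8) = 4/7, hence p ≥ 16/21.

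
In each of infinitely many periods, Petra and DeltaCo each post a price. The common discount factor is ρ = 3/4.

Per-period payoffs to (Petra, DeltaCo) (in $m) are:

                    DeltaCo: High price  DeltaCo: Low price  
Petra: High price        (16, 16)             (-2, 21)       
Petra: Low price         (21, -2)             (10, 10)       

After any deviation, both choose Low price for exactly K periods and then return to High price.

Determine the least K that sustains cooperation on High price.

2

Need Σ_{k=1}^{K} ρ^k ≥ (21−16)/(16−10) = 0.8333 at ρ = 3/4.
At K = 1 the sum is 0.7500 < 0.8333; at K = 2 it is 1.3125 ≥ 0.8333.
So the minimum punishment length is K = 2.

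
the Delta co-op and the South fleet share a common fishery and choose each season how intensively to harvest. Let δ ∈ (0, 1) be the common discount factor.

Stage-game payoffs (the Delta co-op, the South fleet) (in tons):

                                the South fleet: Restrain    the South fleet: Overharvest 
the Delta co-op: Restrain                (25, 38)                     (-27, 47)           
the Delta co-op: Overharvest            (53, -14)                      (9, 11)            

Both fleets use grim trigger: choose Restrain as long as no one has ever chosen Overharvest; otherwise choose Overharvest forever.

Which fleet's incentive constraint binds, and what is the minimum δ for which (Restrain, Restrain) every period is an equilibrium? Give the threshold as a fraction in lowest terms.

the Delta co-op: cooperation gives 25 each period; deviation gives 53 once then 9 forever.
  25/(1−δ) ≥ 53 + 9δ/(1−δ) ⇒ δ ≥ 28/44 = 7/11.
the South fleet: cooperation gives 38 each period; deviation gives 47 once then 11 forever.
  δ ≥ 9/36 = 1/4.
Both must hold, so the binding constraint is the Delta co-op's: δ ≥ 7/11.

the Delta co-op; δ ≥ 7/11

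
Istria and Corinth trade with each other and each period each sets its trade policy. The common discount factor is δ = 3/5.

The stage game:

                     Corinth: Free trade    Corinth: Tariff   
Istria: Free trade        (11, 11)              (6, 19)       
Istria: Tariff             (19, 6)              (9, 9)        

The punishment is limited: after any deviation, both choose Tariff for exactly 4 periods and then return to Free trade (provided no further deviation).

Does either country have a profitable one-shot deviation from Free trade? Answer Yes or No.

Yes

Comparing payoff streams over the 5 periods until play realigns: cooperate → 11(1+δ+…+δ^4); deviate → 19 + 9(δ+…+δ^4).
Cooperation is sustained iff (11−9)(δ+…+δ^4) ≥ 19−11.
δ+…+δ^4 = 3/5·(1−(3/5)^4)/(1−3/5) = 1.3056, and (19−11)/(11−9) = 4.0000.
1.3056 < 4.0000, so cooperation is not sustainable.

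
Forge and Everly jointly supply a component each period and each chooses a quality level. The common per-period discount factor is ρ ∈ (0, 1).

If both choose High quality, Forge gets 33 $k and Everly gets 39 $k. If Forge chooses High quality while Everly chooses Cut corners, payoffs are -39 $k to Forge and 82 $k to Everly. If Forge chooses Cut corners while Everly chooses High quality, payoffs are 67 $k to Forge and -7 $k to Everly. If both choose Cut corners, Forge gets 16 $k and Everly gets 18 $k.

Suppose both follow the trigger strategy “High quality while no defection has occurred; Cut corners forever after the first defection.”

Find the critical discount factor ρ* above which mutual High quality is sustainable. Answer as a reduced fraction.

43/64

For Forge: deviation gain 67−33 = 34, per-period punishment loss 33−16 = 17. IC gives ρ ≥ 34/51 = 2/3.
For Everly: gain 43, loss 21 per period, so ρ ≥ 43/64.
The tighter constraint is Everly's, so cooperation needs ρ ≥ 43/64.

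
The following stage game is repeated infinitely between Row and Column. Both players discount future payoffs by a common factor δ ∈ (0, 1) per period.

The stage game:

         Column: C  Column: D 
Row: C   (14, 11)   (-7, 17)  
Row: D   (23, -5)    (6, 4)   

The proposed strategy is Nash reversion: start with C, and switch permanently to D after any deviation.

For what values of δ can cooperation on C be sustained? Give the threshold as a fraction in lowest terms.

Row's threshold: (23−14)/(23−6) = 9/17.
Column's threshold: (17−11)/(17−4) = 6/13.
9/17 > 6/13, so Row binds and δ* = 9/17.

9/17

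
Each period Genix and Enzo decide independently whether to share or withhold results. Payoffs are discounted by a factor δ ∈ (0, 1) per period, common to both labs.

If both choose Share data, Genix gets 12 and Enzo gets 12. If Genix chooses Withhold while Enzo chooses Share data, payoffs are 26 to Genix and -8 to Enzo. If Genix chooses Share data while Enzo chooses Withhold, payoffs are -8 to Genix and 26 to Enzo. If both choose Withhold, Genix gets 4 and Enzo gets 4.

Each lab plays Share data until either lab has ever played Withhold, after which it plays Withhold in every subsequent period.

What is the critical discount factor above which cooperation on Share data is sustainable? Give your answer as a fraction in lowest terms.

One-period gain from deviating is 26 − 12 = 14. The loss is 12 − 4 = 8 in every subsequent period, with present value 8·δ/(1−δ).
Deviation is unprofitable when 8·δ/(1−δ) ≥ 14, i.e. δ/(1−δ) ≥ 7/4.
Equivalently δ ≥ 14/(14+8) = 7/11.

7/11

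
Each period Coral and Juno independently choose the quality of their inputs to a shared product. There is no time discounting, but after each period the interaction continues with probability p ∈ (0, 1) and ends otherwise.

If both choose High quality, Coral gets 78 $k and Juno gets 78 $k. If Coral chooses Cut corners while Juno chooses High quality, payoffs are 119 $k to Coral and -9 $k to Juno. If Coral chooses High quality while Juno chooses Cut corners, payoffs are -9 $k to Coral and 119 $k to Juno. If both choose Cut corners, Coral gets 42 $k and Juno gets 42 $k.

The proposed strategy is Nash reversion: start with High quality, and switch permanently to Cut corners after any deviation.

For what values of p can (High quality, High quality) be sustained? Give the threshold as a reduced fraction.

Expected cooperation value is 78 + p·78 + p²·78 + … = 78/(1−p); deviation gives 119 + p·42/(1−p).
78 ≥ 119(1−p) + 42p ⇒ 77p ≥ 41 ⇒ p ≥ 41/77.

41/77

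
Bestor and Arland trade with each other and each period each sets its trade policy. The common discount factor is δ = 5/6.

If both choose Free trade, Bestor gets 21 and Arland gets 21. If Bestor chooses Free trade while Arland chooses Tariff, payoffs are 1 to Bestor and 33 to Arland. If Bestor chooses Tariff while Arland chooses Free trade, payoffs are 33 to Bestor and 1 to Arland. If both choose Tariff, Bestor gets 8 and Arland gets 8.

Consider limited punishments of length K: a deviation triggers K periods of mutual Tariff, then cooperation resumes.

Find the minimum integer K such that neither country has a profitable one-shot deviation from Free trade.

2

No profitable deviation requires (21−8)(δ+…+δ^K) ≥ 33−21, i.e. δ+…+δ^K ≥ 12/13 ≈ 0.9231.
With δ = 5/6, the partial sums are K=1: 0.8333, K=2: 1.5278.
K = 2 is the first length at which the sum reaches 0.9231.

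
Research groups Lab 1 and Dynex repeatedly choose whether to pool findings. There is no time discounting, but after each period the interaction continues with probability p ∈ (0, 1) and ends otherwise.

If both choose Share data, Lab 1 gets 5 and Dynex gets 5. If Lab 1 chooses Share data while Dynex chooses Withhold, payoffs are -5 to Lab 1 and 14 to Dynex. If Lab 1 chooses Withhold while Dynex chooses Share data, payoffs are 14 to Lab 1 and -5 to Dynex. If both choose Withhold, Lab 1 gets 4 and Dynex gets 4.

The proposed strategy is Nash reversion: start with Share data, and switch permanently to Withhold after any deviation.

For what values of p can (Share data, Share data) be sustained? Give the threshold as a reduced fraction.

Expected cooperation value is 5 + p·5 + p²·5 + … = 5/(1−p); deviation gives 14 + p·4/(1−p).
5 ≥ 14(1−p) + 4p ⇒ 10p ≥ 9 ⇒ p ≥ 9/10.

9/10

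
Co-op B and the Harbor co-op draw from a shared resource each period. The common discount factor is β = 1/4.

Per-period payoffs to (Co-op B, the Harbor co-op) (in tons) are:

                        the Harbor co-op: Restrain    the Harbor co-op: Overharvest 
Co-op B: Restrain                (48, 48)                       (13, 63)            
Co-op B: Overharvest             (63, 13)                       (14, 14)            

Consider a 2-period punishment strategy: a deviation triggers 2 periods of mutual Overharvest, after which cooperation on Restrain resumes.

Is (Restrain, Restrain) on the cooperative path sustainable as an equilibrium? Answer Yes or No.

No

A one-shot deviation gives 63 now, then 14 for 2 periods, then back to 48.
Gain from deviating: (63−48) today; loss: (48−14) in each of the next 2 periods.
No-deviation condition: (48−14)(β+…+β^2) ≥ 63−48, i.e. β+…+β^2 ≥ 15/34.
At β = 1/4: β+…+β^2 = 0.3125 < 0.4412.
So cooperation is not sustainable.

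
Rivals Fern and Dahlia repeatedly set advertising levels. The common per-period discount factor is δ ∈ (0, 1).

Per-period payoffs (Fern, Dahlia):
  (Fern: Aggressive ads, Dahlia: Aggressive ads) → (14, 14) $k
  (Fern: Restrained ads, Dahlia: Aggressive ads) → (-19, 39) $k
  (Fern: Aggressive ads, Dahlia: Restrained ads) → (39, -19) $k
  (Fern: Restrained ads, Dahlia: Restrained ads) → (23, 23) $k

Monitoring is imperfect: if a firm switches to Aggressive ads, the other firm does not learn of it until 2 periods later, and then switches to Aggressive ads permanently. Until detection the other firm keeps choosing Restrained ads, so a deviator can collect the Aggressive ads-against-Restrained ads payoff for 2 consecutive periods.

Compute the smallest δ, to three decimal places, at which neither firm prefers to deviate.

The best deviation is to choose Aggressive ads for all 2 undetected periods, earning 39 each, then 14 forever once detected.
Deviation value: 39(1−δ^2)/(1−δ) + 14δ^2/(1−δ); cooperation value: 23/(1−δ).
IC: 23 ≥ 39(1−δ^2) + 14δ^2 = 39 − 25δ^2.
So δ^2 ≥ 16/25, giving δ ≥ (16/25)^(1/2) ≈ 0.800.

0.800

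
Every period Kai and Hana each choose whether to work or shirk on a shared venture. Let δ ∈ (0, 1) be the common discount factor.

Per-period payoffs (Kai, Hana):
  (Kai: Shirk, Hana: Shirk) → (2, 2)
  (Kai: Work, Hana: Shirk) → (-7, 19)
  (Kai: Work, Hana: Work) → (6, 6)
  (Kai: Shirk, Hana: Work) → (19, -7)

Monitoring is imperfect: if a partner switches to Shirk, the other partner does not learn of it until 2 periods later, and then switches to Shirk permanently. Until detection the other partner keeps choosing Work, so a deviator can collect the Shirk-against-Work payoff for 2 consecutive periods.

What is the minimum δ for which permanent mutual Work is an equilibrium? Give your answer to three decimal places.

0.874

The best deviation is to choose Shirk for all 2 undetected periods, earning 19 each, then 2 forever once detected.
Deviation value: 19(1−δ^2)/(1−δ) + 2δ^2/(1−δ); cooperation value: 6/(1−δ).
IC: 6 ≥ 19(1−δ^2) + 2δ^2 = 19 − 17δ^2.
So δ^2 ≥ 13/17, giving δ ≥ (13/17)^(1/2) ≈ 0.874.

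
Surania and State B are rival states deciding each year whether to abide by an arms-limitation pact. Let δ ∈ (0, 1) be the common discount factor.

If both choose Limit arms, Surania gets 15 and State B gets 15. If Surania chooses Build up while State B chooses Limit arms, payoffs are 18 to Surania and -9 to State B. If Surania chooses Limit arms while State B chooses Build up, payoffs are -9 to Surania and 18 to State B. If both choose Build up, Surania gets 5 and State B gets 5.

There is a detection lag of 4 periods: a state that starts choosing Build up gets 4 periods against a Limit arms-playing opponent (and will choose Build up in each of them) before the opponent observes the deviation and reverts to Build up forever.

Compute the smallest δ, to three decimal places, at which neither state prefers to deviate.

0.693

The best deviation is to choose Build up for all 4 undetected periods, earning 18 each, then 5 forever once detected.
Deviation value: 18(1−δ^4)/(1−δ) + 5δ^4/(1−δ); cooperation value: 15/(1−δ).
IC: 15 ≥ 18(1−δ^4) + 5δ^4 = 18 − 13δ^4.
So δ^4 ≥ 3/13, giving δ ≥ (3/13)^(1/4) ≈ 0.693.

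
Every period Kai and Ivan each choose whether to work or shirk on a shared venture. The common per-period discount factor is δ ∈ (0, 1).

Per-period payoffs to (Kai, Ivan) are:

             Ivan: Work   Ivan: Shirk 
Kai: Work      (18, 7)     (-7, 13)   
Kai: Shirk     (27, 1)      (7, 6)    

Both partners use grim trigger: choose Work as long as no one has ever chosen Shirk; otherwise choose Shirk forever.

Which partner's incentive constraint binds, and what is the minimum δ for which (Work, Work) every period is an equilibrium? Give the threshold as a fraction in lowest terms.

Ivan; δ ≥ 6/7

Kai: cooperation gives 18 each period; deviation gives 27 once then 7 forever.
  18/(1−δ) ≥ 27 + 7δ/(1−δ) ⇒ δ ≥ 9/20.
Ivan: cooperation gives 7 each period; deviation gives 13 once then 6 forever.
  δ ≥ 6/7.
Both must hold, so the binding constraint is Ivan's: δ ≥ 6/7.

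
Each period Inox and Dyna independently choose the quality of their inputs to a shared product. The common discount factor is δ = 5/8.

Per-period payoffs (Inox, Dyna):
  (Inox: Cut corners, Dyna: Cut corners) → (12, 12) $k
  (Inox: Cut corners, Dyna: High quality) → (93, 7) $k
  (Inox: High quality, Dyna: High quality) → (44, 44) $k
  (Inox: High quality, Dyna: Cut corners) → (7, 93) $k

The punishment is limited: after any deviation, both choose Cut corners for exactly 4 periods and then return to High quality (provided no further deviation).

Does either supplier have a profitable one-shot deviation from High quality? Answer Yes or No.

Yes

Comparing payoff streams over the 5 periods until play realigns: cooperate → 44(1+δ+…+δ^4); deviate → 93 + 12(δ+…+δ^4).
Cooperation is sustained iff (44−12)(δ+…+δ^4) ≥ 93−44.
δ+…+δ^4 = 5/8·(1−(5/8)^4)/(1−5/8) = 1.4124, and (93−44)/(44−12) = 1.5312.
1.4124 < 1.5312, so cooperation is not sustainable.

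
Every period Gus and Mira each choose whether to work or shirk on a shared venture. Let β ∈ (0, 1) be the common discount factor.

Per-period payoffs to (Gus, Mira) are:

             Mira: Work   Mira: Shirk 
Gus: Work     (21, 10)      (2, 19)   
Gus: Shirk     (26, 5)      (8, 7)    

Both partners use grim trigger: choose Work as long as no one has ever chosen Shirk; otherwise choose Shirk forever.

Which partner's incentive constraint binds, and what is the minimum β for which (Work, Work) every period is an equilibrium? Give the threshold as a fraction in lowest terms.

Mira; β ≥ 3/4

For Gus: deviation gain 26−21 = 5, per-period punishment loss 21−8 = 13. IC gives β ≥ 5/18.
For Mira: gain 9, loss 3 per period, so β ≥ 9/12 = 3/4.
The tighter constraint is Mira's, so cooperation needs β ≥ 3/4.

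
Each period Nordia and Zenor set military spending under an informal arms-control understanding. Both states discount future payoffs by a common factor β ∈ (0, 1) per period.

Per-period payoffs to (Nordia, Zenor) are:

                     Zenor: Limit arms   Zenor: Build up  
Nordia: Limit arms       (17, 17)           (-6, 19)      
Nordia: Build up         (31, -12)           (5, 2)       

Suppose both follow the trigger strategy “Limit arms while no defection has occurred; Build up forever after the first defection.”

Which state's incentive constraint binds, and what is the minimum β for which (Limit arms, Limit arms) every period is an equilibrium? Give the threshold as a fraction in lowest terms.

For Nordia: deviation gain 31−17 = 14, per-period punishment loss 17−5 = 12. IC gives β ≥ 14/26 = 7/13.
For Zenor: gain 2, loss 15 per period, so β ≥ 2/17.
The tighter constraint is Nordia's, so cooperation needs β ≥ 7/13.

Nordia; β ≥ 7/13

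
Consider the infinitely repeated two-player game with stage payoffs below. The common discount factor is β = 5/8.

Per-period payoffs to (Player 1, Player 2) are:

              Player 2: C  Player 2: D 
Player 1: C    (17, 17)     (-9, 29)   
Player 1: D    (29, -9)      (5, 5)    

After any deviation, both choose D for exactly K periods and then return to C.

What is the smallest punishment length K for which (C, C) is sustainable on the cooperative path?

No profitable deviation requires (17−5)(β+…+β^K) ≥ 29−17, i.e. β+…+β^K ≥ 1 ≈ 1.0000.
With β = 5/8, the partial sums are K=1: 0.6250, K=2: 1.0156.
K = 2 is the first length at which the sum reaches 1.0000.

2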